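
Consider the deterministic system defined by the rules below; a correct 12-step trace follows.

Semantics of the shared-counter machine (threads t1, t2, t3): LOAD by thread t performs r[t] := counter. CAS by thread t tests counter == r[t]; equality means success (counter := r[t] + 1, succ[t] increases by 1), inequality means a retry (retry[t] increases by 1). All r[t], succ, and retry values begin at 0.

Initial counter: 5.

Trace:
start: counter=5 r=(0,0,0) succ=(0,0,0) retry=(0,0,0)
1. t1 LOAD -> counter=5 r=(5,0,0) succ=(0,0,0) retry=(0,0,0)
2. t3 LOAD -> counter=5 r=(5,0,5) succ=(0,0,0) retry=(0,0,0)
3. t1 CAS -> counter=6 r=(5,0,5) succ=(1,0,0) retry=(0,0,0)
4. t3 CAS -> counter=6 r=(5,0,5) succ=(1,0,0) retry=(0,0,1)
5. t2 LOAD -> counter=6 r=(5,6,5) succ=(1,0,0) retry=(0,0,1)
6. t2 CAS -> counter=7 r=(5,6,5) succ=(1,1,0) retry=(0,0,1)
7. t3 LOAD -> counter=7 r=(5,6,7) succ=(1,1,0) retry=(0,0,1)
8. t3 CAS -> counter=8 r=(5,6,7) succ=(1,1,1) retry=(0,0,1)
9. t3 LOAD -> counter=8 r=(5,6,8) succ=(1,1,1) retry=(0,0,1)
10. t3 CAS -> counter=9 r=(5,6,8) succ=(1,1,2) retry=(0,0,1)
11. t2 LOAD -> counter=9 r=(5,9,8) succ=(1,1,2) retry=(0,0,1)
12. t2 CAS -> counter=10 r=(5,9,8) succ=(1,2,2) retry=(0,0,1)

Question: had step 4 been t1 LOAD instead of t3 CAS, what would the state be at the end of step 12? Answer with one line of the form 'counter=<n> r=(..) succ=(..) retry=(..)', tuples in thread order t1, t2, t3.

counter=10 r=(6,9,8) succ=(1,2,2) retry=(0,0,0)

(re-executing from step 4 with the substitution; state before step 4: counter=6 r=(5,0,5) succ=(1,0,0) retry=(0,0,0))
4. t1 LOAD -> counter=6 r=(6,0,5) succ=(1,0,0) retry=(0,0,0)
5. t2 LOAD -> counter=6 r=(6,6,5) succ=(1,0,0) retry=(0,0,0)
6. t2 CAS -> counter=7 r=(6,6,5) succ=(1,1,0) retry=(0,0,0)
7. t3 LOAD -> counter=7 r=(6,6,7) succ=(1,1,0) retry=(0,0,0)
8. t3 CAS -> counter=8 r=(6,6,7) succ=(1,1,1) retry=(0,0,0)
9. t3 LOAD -> counter=8 r=(6,6,8) succ=(1,1,1) retry=(0,0,0)
10. t3 CAS -> counter=9 r=(6,6,8) succ=(1,1,2) retry=(0,0,0)
11. t2 LOAD -> counter=9 r=(6,9,8) succ=(1,1,2) retry=(0,0,0)
12. t2 CAS -> counter=10 r=(6,9,8) succ=(1,2,2) retry=(0,0,0)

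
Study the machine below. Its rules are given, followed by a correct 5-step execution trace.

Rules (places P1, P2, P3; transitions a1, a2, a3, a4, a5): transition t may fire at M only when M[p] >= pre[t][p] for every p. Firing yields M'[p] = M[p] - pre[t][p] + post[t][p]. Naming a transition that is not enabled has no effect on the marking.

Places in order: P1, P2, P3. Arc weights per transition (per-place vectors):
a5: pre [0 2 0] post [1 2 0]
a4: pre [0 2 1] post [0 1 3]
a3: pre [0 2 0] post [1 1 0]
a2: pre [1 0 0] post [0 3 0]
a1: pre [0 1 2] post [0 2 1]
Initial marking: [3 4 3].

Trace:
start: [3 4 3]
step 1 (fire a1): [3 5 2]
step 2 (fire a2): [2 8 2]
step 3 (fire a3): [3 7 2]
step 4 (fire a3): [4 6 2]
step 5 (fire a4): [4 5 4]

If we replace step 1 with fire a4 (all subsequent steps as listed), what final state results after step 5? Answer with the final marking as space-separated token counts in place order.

4 3 7

(re-executing from step 1 with the substitution; state before step 1: [3 4 3])
step 1 (fire a4): [3 3 5]
step 2 (fire a2): [2 6 5]
step 3 (fire a3): [3 5 5]
step 4 (fire a3): [4 4 5]
step 5 (fire a4): [4 3 7]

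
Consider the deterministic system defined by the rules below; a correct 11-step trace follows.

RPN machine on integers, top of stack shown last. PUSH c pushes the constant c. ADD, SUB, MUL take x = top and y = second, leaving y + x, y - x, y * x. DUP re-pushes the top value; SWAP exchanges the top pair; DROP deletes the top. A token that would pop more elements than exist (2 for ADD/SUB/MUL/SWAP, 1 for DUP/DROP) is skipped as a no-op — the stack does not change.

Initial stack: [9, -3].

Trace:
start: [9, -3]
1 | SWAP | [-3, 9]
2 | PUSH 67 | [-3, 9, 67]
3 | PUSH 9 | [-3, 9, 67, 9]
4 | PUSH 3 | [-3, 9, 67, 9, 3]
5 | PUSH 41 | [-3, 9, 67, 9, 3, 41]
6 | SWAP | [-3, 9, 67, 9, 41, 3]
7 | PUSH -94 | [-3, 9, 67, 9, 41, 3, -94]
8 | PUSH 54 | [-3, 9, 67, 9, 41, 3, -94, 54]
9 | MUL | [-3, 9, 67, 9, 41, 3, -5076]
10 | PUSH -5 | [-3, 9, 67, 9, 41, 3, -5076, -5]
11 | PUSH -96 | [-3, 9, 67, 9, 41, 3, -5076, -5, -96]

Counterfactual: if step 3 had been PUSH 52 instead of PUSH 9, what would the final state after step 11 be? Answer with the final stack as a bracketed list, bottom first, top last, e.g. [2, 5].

(re-executing from step 3 with the substitution; state before step 3: [-3, 9, 67])
3 | PUSH 52 | [-3, 9, 67, 52]
4 | PUSH 3 | [-3, 9, 67, 52, 3]
5 | PUSH 41 | [-3, 9, 67, 52, 3, 41]
6 | SWAP | [-3, 9, 67, 52, 41, 3]
7 | PUSH -94 | [-3, 9, 67, 52, 41, 3, -94]
8 | PUSH 54 | [-3, 9, 67, 52, 41, 3, -94, 54]
9 | MUL | [-3, 9, 67, 52, 41, 3, -5076]
10 | PUSH -5 | [-3, 9, 67, 52, 41, 3, -5076, -5]
11 | PUSH -96 | [-3, 9, 67, 52, 41, 3, -5076, -5, -96]

[-3, 9, 67, 52, 41, 3, -5076, -5, -96]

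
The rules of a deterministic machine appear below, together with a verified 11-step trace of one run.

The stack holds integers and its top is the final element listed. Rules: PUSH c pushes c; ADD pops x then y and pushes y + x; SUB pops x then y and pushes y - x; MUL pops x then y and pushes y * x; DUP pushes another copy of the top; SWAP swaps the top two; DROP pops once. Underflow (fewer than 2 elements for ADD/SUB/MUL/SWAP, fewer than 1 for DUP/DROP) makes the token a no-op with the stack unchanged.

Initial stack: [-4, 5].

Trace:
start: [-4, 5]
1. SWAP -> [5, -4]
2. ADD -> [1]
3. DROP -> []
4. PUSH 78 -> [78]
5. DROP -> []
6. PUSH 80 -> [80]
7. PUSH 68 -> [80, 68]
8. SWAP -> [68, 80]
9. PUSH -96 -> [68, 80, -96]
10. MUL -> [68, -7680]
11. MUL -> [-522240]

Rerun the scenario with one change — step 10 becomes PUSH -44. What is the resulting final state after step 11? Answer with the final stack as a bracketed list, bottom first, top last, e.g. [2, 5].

[68, 80, 4224]

(re-executing from step 10 with the substitution; state before step 10: [68, 80, -96])
10. PUSH -44 -> [68, 80, -96, -44]
11. MUL -> [68, 80, 4224]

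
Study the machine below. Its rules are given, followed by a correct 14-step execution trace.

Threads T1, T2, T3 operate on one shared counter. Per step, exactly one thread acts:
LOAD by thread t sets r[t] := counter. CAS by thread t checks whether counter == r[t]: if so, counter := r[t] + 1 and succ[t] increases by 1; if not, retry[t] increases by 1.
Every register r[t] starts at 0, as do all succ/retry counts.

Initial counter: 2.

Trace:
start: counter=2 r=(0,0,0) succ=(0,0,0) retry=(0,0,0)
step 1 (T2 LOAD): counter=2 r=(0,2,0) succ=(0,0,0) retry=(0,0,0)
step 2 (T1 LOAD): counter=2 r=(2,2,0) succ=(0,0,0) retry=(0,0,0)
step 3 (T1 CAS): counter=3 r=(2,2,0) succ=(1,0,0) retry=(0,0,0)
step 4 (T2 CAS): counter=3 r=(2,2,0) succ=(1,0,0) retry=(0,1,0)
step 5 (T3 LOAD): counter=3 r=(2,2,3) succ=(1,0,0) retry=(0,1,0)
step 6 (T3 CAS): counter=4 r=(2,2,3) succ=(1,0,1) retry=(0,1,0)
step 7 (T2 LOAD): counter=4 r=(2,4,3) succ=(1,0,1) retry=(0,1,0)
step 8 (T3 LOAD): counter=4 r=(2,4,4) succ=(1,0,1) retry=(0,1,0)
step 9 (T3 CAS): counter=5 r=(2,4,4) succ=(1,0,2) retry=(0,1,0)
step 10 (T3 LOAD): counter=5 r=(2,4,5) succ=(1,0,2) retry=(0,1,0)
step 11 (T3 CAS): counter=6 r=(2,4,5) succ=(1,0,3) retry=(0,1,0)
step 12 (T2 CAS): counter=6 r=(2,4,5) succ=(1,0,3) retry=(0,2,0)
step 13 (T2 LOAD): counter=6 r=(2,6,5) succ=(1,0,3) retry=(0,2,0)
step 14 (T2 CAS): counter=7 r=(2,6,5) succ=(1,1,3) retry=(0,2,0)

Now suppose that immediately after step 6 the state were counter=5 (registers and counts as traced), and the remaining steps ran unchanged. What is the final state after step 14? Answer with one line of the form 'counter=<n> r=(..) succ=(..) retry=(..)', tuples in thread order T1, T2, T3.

counter=8 r=(2,7,6) succ=(1,1,3) retry=(0,2,0)

state after step 6 := counter=5 r=(2,2,3) succ=(1,0,1) retry=(0,1,0)
step 7 (T2 LOAD): counter=5 r=(2,5,3) succ=(1,0,1) retry=(0,1,0)
step 8 (T3 LOAD): counter=5 r=(2,5,5) succ=(1,0,1) retry=(0,1,0)
step 9 (T3 CAS): counter=6 r=(2,5,5) succ=(1,0,2) retry=(0,1,0)
step 10 (T3 LOAD): counter=6 r=(2,5,6) succ=(1,0,2) retry=(0,1,0)
step 11 (T3 CAS): counter=7 r=(2,5,6) succ=(1,0,3) retry=(0,1,0)
step 12 (T2 CAS): counter=7 r=(2,5,6) succ=(1,0,3) retry=(0,2,0)
step 13 (T2 LOAD): counter=7 r=(2,7,6) succ=(1,0,3) retry=(0,2,0)
step 14 (T2 CAS): counter=8 r=(2,7,6) succ=(1,1,3) retry=(0,2,0)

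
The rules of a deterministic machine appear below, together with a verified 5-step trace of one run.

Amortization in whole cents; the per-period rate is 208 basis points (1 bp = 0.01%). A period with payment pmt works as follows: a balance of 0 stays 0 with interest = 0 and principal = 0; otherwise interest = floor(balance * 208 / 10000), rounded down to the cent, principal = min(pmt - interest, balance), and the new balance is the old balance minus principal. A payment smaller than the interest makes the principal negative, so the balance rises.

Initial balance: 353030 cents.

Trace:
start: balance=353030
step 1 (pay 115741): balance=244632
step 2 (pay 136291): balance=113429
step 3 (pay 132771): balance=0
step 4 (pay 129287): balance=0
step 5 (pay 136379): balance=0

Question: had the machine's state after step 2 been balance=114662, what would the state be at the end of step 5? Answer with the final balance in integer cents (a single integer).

0

state after step 2 := balance=114662
step 3 (pay 132771): balance=0
step 4 (pay 129287): balance=0
step 5 (pay 136379): balance=0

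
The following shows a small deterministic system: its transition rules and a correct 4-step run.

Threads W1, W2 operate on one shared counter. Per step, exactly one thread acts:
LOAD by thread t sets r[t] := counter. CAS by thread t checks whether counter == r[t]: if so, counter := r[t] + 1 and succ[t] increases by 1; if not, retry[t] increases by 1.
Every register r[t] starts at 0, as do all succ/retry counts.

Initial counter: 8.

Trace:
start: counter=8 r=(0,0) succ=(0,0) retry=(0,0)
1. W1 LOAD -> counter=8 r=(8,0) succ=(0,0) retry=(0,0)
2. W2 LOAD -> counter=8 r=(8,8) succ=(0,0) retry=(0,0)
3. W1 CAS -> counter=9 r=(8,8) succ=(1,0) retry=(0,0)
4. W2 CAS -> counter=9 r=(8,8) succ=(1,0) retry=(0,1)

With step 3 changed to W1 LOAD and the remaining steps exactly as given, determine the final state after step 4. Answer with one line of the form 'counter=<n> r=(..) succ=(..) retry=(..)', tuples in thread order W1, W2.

counter=9 r=(8,8) succ=(0,1) retry=(0,0)

(re-executing from step 3 with the substitution; state before step 3: counter=8 r=(8,8) succ=(0,0) retry=(0,0))
3. W1 LOAD -> counter=8 r=(8,8) succ=(0,0) retry=(0,0)
4. W2 CAS -> counter=9 r=(8,8) succ=(0,1) retry=(0,0)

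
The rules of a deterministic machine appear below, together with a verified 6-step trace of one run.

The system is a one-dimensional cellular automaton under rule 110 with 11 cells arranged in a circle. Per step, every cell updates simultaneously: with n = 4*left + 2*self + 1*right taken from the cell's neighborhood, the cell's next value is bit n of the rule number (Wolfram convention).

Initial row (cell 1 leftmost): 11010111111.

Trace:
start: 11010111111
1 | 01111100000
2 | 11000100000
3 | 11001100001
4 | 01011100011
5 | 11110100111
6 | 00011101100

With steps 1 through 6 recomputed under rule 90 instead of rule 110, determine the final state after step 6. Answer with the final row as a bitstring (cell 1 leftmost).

10101011111

(re-executing steps 1..6 under rule 90; state before step 1: 11010111111)
1 | 01000100000
2 | 10101010000
3 | 00000001001
4 | 10000010110
5 | 01000100110
6 | 10101011111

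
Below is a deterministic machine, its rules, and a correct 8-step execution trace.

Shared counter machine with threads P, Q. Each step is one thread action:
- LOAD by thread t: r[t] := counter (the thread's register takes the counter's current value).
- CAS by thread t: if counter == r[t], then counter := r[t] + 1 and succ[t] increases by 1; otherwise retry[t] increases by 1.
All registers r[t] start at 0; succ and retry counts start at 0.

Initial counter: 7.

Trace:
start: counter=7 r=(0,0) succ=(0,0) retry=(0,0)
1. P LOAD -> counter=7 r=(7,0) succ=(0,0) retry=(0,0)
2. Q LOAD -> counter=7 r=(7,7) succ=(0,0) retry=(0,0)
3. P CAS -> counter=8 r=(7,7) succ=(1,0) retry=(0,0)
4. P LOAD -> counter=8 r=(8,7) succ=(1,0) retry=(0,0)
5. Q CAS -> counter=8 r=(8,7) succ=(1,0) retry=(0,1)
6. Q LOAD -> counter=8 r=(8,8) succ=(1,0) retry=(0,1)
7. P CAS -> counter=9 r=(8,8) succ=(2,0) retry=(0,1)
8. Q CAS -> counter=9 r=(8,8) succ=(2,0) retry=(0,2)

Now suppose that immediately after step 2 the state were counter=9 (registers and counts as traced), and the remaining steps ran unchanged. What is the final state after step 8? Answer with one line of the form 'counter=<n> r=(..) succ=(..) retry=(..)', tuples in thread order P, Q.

state after step 2 := counter=9 r=(7,7) succ=(0,0) retry=(0,0)
3. P CAS -> counter=9 r=(7,7) succ=(0,0) retry=(1,0)
4. P LOAD -> counter=9 r=(9,7) succ=(0,0) retry=(1,0)
5. Q CAS -> counter=9 r=(9,7) succ=(0,0) retry=(1,1)
6. Q LOAD -> counter=9 r=(9,9) succ=(0,0) retry=(1,1)
7. P CAS -> counter=10 r=(9,9) succ=(1,0) retry=(1,1)
8. Q CAS -> counter=10 r=(9,9) succ=(1,0) retry=(1,2)

counter=10 r=(9,9) succ=(1,0) retry=(1,2)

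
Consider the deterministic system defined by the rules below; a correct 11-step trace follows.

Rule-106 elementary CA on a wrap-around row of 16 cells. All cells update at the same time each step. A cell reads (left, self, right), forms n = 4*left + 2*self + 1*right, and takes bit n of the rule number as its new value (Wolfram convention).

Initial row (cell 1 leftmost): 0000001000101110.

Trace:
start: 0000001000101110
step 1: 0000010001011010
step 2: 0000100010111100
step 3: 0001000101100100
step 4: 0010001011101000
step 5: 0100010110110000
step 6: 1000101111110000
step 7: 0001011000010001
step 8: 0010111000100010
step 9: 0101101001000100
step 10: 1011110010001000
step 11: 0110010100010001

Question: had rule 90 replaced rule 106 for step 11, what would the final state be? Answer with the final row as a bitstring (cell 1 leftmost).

(re-executing step 11 under rule 90; state before step 11: 1011110010001000)
step 11: 0010011101010101

0010011101010101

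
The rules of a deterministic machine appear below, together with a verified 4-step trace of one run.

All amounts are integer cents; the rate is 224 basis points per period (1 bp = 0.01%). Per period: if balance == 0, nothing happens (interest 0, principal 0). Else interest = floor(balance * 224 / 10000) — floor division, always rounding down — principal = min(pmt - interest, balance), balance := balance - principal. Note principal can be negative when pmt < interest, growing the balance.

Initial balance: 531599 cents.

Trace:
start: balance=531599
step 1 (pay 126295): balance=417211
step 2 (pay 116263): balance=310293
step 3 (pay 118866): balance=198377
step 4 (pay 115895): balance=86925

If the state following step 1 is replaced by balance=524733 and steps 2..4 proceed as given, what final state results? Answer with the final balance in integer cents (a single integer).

state after step 1 := balance=524733
step 2 (pay 116263): balance=420224
step 3 (pay 118866): balance=310771
step 4 (pay 115895): balance=201837

201837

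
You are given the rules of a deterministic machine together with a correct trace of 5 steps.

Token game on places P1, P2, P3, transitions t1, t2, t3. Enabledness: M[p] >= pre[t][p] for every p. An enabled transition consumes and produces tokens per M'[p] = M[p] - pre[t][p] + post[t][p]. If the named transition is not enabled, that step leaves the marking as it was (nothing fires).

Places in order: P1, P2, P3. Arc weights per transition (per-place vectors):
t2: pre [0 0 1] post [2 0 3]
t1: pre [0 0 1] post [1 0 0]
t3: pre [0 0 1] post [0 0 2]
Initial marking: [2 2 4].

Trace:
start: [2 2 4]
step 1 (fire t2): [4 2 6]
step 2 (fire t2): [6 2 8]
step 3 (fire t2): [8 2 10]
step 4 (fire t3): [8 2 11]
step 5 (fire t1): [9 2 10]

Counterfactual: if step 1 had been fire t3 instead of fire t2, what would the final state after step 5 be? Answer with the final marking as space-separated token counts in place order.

7 2 9

(re-executing from step 1 with the substitution; state before step 1: [2 2 4])
step 1 (fire t3): [2 2 5]
step 2 (fire t2): [4 2 7]
step 3 (fire t2): [6 2 9]
step 4 (fire t3): [6 2 10]
step 5 (fire t1): [7 2 9]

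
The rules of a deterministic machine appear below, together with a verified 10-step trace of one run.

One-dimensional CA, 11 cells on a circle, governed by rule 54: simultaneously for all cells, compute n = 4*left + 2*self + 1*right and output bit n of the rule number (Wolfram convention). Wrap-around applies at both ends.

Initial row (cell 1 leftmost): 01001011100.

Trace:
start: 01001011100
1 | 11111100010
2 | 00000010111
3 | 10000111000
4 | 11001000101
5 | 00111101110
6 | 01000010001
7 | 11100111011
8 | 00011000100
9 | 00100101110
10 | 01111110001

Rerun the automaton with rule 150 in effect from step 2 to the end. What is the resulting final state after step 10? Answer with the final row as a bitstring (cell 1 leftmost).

01100011111

(re-executing steps 2..10 under rule 150; state before step 2: 11111100010)
2 | 01111010110
3 | 10110010001
4 | 00001111010
5 | 00010110011
6 | 10110001100
7 | 10001010011
8 | 01011011101
9 | 01000001001
10 | 01100011111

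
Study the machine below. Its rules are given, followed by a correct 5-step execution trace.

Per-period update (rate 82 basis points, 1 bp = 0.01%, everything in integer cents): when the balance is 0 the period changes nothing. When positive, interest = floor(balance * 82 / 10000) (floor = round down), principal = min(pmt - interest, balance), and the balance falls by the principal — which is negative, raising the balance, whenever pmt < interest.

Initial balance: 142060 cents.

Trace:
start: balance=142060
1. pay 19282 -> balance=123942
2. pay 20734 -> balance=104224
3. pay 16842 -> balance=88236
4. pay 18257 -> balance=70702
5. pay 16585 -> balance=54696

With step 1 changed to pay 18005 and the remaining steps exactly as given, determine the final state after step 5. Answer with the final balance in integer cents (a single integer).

56016

(re-executing from step 1 with the substitution; state before step 1: balance=142060)
1. pay 18005 -> balance=125219
2. pay 20734 -> balance=105511
3. pay 16842 -> balance=89534
4. pay 18257 -> balance=72011
5. pay 16585 -> balance=56016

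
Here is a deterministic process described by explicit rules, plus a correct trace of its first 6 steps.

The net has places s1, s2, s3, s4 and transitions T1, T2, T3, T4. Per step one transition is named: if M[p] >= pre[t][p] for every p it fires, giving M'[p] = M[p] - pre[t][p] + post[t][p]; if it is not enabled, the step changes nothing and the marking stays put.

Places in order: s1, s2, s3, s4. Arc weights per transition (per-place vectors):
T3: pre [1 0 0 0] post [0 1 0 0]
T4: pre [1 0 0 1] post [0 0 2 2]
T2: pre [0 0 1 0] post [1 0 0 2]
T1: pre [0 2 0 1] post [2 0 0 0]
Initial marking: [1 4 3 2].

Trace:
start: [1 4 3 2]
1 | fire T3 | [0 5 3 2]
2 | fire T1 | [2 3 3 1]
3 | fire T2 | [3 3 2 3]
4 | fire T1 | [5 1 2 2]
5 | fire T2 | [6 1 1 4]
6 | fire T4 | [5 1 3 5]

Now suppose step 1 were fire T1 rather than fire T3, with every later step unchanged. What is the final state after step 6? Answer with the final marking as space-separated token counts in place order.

(re-executing from step 1 with the substitution; state before step 1: [1 4 3 2])
1 | fire T1 | [3 2 3 1]
2 | fire T1 | [5 0 3 0]
3 | fire T2 | [6 0 2 2]
4 | fire T1 | [6 0 2 2]
5 | fire T2 | [7 0 1 4]
6 | fire T4 | [6 0 3 5]

6 0 3 5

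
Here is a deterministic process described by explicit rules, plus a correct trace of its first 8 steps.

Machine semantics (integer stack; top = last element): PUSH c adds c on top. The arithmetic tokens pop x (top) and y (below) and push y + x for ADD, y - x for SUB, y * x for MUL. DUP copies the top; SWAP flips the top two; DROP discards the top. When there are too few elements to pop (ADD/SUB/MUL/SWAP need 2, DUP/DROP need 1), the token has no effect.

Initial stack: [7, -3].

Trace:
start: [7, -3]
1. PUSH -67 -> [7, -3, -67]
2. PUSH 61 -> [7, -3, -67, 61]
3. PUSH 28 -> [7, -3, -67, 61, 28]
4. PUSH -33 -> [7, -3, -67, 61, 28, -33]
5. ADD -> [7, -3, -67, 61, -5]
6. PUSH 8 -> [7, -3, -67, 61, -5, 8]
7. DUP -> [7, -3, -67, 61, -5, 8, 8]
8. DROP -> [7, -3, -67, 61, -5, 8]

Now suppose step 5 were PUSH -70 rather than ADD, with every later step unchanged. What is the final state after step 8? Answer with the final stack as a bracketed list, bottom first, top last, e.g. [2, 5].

[7, -3, -67, 61, 28, -33, -70, 8]

(re-executing from step 5 with the substitution; state before step 5: [7, -3, -67, 61, 28, -33])
5. PUSH -70 -> [7, -3, -67, 61, 28, -33, -70]
6. PUSH 8 -> [7, -3, -67, 61, 28, -33, -70, 8]
7. DUP -> [7, -3, -67, 61, 28, -33, -70, 8, 8]
8. DROP -> [7, -3, -67, 61, 28, -33, -70, 8]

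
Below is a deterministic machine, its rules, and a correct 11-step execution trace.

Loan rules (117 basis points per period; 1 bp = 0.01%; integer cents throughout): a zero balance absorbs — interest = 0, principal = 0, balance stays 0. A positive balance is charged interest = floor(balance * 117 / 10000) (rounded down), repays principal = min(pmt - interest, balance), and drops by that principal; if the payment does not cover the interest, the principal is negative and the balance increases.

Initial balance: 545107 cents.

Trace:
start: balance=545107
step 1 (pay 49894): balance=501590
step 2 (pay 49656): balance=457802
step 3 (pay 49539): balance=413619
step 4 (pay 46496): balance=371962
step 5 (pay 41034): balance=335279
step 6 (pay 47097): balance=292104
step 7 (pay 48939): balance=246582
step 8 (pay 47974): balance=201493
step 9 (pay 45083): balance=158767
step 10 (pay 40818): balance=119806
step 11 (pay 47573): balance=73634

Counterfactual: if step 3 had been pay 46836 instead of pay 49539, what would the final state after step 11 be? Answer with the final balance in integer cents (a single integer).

76601

(re-executing from step 3 with the substitution; state before step 3: balance=457802)
step 3 (pay 46836): balance=416322
step 4 (pay 46496): balance=374696
step 5 (pay 41034): balance=338045
step 6 (pay 47097): balance=294903
step 7 (pay 48939): balance=249414
step 8 (pay 47974): balance=204358
step 9 (pay 45083): balance=161665
step 10 (pay 40818): balance=122738
step 11 (pay 47573): balance=76601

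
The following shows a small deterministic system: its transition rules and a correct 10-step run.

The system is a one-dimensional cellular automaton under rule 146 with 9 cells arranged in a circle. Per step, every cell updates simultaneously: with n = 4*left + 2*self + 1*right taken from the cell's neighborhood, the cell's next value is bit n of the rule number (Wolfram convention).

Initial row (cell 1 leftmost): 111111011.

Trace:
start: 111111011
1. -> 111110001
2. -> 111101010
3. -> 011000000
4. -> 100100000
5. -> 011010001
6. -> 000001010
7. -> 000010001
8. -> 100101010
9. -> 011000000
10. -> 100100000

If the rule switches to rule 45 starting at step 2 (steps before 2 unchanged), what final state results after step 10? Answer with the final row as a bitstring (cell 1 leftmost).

(re-executing steps 2..10 under rule 45; state before step 2: 111110001)
2. -> 000000101
3. -> 011110111
4. -> 110001100
5. -> 100101000
6. -> 100111010
7. -> 100100111
8. -> 000100100
9. -> 110100101
10. -> 001100111

001100111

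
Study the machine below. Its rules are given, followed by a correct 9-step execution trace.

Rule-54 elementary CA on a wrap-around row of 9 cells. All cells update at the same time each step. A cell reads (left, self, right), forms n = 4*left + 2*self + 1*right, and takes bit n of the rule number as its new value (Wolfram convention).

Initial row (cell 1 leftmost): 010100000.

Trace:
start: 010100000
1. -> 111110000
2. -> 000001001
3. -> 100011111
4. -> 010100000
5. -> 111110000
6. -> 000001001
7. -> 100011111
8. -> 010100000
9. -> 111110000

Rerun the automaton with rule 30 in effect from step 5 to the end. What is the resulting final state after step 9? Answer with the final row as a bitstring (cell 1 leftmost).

(re-executing steps 5..9 under rule 30; state before step 5: 010100000)
5. -> 110110000
6. -> 100101001
7. -> 011101111
8. -> 010001000
9. -> 111011100

111011100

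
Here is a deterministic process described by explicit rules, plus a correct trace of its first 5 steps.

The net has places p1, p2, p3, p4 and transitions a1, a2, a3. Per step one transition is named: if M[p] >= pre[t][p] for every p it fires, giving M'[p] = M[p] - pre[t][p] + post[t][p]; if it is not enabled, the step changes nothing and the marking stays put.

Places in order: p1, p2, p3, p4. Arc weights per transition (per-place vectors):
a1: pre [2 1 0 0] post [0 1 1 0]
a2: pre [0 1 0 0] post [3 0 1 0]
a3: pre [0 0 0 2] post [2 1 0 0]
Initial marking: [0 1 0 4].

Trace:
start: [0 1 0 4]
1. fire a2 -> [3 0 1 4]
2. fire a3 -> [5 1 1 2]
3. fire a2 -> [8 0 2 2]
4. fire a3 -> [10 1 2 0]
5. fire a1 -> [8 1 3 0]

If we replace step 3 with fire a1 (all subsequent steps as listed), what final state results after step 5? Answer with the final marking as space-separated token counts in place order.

3 2 3 0

(re-executing from step 3 with the substitution; state before step 3: [5 1 1 2])
3. fire a1 -> [3 1 2 2]
4. fire a3 -> [5 2 2 0]
5. fire a1 -> [3 2 3 0]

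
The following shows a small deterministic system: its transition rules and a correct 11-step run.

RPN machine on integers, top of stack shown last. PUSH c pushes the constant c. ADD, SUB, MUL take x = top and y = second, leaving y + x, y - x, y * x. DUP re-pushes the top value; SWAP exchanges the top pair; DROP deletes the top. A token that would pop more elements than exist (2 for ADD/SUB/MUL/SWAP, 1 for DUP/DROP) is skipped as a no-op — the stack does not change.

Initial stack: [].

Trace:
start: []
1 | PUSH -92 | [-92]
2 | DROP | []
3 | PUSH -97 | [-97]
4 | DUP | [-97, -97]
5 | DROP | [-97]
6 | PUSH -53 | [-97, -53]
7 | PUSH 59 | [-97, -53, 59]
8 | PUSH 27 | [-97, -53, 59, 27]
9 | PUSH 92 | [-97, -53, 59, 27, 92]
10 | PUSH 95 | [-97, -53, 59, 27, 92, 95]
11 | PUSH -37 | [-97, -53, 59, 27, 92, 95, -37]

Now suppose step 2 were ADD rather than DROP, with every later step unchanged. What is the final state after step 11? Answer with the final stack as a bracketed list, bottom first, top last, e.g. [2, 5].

(re-executing from step 2 with the substitution; state before step 2: [-92])
2 | ADD | [-92]
3 | PUSH -97 | [-92, -97]
4 | DUP | [-92, -97, -97]
5 | DROP | [-92, -97]
6 | PUSH -53 | [-92, -97, -53]
7 | PUSH 59 | [-92, -97, -53, 59]
8 | PUSH 27 | [-92, -97, -53, 59, 27]
9 | PUSH 92 | [-92, -97, -53, 59, 27, 92]
10 | PUSH 95 | [-92, -97, -53, 59, 27, 92, 95]
11 | PUSH -37 | [-92, -97, -53, 59, 27, 92, 95, -37]

[-92, -97, -53, 59, 27, 92, 95, -37]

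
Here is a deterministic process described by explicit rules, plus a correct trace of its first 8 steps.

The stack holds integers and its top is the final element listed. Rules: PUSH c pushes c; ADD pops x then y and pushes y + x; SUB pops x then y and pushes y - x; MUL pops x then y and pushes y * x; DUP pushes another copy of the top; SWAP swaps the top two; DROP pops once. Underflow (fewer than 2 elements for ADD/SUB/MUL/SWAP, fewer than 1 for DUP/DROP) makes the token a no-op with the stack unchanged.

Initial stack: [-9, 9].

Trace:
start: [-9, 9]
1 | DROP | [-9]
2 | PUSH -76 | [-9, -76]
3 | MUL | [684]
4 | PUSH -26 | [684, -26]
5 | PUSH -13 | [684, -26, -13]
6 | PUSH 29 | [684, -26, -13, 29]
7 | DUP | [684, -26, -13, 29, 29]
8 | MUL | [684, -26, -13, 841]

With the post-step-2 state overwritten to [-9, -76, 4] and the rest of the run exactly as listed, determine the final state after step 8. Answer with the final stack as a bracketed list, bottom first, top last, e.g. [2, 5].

[-9, -304, -26, -13, 841]

state after step 2 := [-9, -76, 4]
3 | MUL | [-9, -304]
4 | PUSH -26 | [-9, -304, -26]
5 | PUSH -13 | [-9, -304, -26, -13]
6 | PUSH 29 | [-9, -304, -26, -13, 29]
7 | DUP | [-9, -304, -26, -13, 29, 29]
8 | MUL | [-9, -304, -26, -13, 841]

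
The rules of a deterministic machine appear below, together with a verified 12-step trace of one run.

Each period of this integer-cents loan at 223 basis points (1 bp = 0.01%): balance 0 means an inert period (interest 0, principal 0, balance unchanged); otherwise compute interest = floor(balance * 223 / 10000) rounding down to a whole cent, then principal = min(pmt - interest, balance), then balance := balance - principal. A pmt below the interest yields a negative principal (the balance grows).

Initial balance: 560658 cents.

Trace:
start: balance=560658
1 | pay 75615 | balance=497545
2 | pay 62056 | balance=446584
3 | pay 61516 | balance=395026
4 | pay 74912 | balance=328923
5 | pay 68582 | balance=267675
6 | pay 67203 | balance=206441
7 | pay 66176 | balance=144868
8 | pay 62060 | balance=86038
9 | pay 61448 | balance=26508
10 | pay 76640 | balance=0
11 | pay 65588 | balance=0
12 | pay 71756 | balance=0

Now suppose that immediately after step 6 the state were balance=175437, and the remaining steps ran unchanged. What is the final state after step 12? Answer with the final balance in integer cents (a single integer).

0

state after step 6 := balance=175437
7 | pay 66176 | balance=113173
8 | pay 62060 | balance=53636
9 | pay 61448 | balance=0
10 | pay 76640 | balance=0
11 | pay 65588 | balance=0
12 | pay 71756 | balance=0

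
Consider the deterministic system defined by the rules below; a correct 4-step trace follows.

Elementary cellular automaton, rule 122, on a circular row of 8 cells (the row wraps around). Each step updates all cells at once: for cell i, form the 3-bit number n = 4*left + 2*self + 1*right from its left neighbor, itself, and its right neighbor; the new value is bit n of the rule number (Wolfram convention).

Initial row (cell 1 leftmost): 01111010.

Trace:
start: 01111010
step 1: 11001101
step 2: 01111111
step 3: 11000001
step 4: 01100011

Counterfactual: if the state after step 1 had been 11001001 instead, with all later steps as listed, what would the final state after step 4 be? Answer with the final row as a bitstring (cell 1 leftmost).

state after step 1 := 11001001
step 2: 01110111
step 3: 11011101
step 4: 01110111

01110111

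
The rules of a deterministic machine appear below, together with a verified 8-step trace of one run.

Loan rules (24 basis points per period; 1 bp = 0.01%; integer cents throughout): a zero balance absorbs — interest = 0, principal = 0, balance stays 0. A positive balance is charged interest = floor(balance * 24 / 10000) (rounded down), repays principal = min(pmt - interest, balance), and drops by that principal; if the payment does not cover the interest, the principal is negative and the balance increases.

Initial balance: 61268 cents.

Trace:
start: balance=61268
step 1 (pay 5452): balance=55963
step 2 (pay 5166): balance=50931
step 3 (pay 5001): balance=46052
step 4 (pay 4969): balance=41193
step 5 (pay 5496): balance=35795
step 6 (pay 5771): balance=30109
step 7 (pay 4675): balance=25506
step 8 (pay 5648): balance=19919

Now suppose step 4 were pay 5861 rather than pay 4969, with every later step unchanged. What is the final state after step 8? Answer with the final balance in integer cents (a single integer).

(re-executing from step 4 with the substitution; state before step 4: balance=46052)
step 4 (pay 5861): balance=40301
step 5 (pay 5496): balance=34901
step 6 (pay 5771): balance=29213
step 7 (pay 4675): balance=24608
step 8 (pay 5648): balance=19019

19019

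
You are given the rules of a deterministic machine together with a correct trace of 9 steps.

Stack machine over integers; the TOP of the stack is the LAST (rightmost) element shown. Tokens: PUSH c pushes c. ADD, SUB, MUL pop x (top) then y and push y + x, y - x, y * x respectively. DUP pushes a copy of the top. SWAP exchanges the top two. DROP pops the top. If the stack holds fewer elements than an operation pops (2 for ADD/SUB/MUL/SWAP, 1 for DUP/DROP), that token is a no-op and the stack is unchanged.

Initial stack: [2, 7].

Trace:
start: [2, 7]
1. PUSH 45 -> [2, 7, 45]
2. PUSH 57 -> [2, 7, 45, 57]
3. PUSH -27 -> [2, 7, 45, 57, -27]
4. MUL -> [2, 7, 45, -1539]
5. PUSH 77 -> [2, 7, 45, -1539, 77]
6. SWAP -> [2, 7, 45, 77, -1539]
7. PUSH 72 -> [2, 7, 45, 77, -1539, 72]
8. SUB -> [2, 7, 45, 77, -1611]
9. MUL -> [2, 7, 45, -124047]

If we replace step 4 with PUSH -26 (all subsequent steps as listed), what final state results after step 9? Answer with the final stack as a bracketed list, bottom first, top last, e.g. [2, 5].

[2, 7, 45, 57, -27, -7546]

(re-executing from step 4 with the substitution; state before step 4: [2, 7, 45, 57, -27])
4. PUSH -26 -> [2, 7, 45, 57, -27, -26]
5. PUSH 77 -> [2, 7, 45, 57, -27, -26, 77]
6. SWAP -> [2, 7, 45, 57, -27, 77, -26]
7. PUSH 72 -> [2, 7, 45, 57, -27, 77, -26, 72]
8. SUB -> [2, 7, 45, 57, -27, 77, -98]
9. MUL -> [2, 7, 45, 57, -27, -7546]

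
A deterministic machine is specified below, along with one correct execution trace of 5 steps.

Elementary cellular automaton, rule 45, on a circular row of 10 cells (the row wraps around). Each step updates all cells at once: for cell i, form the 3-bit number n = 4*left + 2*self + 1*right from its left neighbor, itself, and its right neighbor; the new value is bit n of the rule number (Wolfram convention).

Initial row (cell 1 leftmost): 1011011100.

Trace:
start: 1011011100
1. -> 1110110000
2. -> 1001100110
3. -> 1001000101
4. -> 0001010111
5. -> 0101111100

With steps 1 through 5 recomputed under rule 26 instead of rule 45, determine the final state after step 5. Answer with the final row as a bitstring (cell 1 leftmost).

(re-executing steps 1..5 under rule 26; state before step 1: 1011011100)
1. -> 0010010011
2. -> 1101101110
3. -> 1001001000
4. -> 0110110101
5. -> 0100100000

0100100000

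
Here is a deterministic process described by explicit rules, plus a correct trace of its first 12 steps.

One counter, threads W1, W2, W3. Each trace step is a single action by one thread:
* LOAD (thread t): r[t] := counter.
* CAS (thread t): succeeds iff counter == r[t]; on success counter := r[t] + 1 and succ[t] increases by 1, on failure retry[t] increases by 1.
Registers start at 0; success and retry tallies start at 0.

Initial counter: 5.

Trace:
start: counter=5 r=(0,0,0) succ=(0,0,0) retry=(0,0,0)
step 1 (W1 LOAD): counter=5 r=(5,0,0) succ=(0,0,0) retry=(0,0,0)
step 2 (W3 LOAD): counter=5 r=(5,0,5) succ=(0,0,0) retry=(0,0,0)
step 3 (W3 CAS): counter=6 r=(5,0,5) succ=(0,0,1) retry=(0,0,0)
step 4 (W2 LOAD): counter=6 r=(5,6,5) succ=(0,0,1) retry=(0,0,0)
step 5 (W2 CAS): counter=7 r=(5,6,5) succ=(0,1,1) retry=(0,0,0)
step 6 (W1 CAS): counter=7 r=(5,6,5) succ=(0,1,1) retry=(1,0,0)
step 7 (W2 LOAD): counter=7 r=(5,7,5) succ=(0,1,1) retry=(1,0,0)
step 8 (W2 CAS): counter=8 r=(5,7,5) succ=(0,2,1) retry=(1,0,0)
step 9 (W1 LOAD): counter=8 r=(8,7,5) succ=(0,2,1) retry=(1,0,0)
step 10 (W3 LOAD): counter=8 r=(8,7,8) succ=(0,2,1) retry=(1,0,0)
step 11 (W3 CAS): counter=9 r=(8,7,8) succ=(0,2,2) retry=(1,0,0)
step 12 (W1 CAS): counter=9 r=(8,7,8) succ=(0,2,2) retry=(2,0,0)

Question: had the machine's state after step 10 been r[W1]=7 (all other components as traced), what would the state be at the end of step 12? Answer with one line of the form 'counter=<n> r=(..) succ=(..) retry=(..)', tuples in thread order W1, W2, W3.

state after step 10 := counter=8 r=(7,7,8) succ=(0,2,1) retry=(1,0,0)
step 11 (W3 CAS): counter=9 r=(7,7,8) succ=(0,2,2) retry=(1,0,0)
step 12 (W1 CAS): counter=9 r=(7,7,8) succ=(0,2,2) retry=(2,0,0)

counter=9 r=(7,7,8) succ=(0,2,2) retry=(2,0,0)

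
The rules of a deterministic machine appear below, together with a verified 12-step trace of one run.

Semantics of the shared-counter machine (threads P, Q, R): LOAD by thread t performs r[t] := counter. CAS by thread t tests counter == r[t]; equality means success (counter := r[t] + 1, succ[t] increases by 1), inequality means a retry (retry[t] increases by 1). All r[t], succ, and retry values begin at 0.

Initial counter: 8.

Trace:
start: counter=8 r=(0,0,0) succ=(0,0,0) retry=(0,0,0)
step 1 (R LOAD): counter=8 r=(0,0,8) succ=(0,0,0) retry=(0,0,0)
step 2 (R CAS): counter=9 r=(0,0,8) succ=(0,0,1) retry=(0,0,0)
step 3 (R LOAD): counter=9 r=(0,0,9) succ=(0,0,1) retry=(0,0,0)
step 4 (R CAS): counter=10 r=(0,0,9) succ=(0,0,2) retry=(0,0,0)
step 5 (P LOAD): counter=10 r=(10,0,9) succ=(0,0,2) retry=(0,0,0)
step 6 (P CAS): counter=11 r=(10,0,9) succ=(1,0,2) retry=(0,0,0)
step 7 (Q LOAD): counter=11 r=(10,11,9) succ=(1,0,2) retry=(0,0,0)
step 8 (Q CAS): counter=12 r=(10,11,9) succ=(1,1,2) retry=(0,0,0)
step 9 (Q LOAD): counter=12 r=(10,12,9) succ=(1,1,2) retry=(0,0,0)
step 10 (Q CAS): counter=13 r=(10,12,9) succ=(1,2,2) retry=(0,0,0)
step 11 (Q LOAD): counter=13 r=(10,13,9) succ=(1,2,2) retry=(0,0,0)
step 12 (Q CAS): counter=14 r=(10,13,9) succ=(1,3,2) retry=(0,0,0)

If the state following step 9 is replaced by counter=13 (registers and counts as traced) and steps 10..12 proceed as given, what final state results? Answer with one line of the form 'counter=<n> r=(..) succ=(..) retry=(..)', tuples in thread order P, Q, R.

counter=14 r=(10,13,9) succ=(1,2,2) retry=(0,1,0)

state after step 9 := counter=13 r=(10,12,9) succ=(1,1,2) retry=(0,0,0)
step 10 (Q CAS): counter=13 r=(10,12,9) succ=(1,1,2) retry=(0,1,0)
step 11 (Q LOAD): counter=13 r=(10,13,9) succ=(1,1,2) retry=(0,1,0)
step 12 (Q CAS): counter=14 r=(10,13,9) succ=(1,2,2) retry=(0,1,0)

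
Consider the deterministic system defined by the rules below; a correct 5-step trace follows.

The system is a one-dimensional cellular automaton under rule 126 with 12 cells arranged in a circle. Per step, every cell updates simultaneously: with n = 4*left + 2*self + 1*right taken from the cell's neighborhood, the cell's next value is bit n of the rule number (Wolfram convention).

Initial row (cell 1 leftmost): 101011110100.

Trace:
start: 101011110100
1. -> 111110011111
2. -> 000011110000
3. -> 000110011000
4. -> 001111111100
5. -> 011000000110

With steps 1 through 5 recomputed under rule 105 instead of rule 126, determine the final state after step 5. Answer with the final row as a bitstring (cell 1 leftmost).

(re-executing steps 1..5 under rule 105; state before step 1: 101011110100)
1. -> 010110011000
2. -> 001110011011
3. -> 001010011111
4. -> 000100010001
5. -> 010001000100

010001000100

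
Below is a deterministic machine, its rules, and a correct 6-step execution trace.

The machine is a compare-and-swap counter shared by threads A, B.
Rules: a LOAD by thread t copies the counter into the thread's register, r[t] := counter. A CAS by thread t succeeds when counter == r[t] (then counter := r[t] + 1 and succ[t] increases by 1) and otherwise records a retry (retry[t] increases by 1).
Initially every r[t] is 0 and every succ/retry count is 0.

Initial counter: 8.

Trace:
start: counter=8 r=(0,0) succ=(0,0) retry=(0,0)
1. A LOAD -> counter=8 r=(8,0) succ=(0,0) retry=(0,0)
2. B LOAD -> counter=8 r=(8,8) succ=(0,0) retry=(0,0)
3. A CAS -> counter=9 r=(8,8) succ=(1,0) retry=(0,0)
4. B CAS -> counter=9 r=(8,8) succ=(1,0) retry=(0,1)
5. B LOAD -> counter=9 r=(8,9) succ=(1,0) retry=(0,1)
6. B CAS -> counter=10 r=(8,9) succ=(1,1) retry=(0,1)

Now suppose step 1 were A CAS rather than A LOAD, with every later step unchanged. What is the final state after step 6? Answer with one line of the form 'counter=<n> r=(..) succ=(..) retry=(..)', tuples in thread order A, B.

counter=10 r=(0,9) succ=(0,2) retry=(2,0)

(re-executing from step 1 with the substitution; state before step 1: counter=8 r=(0,0) succ=(0,0) retry=(0,0))
1. A CAS -> counter=8 r=(0,0) succ=(0,0) retry=(1,0)
2. B LOAD -> counter=8 r=(0,8) succ=(0,0) retry=(1,0)
3. A CAS -> counter=8 r=(0,8) succ=(0,0) retry=(2,0)
4. B CAS -> counter=9 r=(0,8) succ=(0,1) retry=(2,0)
5. B LOAD -> counter=9 r=(0,9) succ=(0,1) retry=(2,0)
6. B CAS -> counter=10 r=(0,9) succ=(0,2) retry=(2,0)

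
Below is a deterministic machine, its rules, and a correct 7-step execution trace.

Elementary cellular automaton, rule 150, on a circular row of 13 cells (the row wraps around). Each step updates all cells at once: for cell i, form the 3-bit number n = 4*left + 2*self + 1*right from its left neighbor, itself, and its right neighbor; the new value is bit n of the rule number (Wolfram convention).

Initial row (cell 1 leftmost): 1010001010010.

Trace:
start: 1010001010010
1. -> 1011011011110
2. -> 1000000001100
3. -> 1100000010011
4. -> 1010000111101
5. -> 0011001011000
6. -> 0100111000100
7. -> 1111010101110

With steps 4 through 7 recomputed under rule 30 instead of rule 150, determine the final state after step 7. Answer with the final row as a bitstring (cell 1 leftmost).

0111100011110

(re-executing steps 4..7 under rule 30; state before step 4: 1100000010011)
4. -> 0010000111110
5. -> 0111001100001
6. -> 0100111010011
7. -> 0111100011110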